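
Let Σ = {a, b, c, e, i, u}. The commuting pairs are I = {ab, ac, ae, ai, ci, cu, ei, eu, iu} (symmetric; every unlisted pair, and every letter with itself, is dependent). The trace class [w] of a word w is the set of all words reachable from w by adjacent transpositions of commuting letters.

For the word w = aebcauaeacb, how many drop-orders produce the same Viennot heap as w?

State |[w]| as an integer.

piece 0:a — minimal
piece 1:e — minimal
piece 2:b rests on {1:e}
piece 3:c rests on {2:b}
piece 4:a rests on {0:a}
piece 5:u rests on {2:b, 4:a}
piece 6:a rests on {5:u}
piece 7:e rests on {3:c}
piece 8:a rests on {6:a}
piece 9:c rests on {7:e}
piece 10:b rests on {5:u, 9:c}
minimal pieces: {0:a, 1:e}
ways to finish when only these pieces remain (= sum over removing one remaining piece with nothing left below it):
  1 left: {8}→1  {10}→1
  2 left: {6,8}→1  {8,10}→2  {9,10}→1
  3 left: {6,8,10}→3  {7,9,10}→1  {8,9,10}→3
  4 left: {3,7,9,10}→1  {5,6,8,10}→3  {6,8,9,10}→6  {7,8,9,10}→4
  5 left: {3,7,8,9,10}→5  {4,5,6,8,10}→3  {5,6,8,9,10}→9  {6,7,8,9,10}→10
  6 left: {0,4,5,6,8,10}→3  {3,6,7,8,9,10}→15  {4,5,6,8,9,10}→12  {5,6,7,8,9,10}→19
  7 left: {0,4,5,6,8,9,10}→15  {3,5,6,7,8,9,10}→34  {4,5,6,7,8,9,10}→31
  8 left: {0,4,5,6,7,8,9,10}→46  {2,3,5,6,7,8,9,10}→34  {3,4,5,6,7,8,9,10}→65
  9 left: {0,3,4,5,6,7,8,9,10}→111  {1,2,3,5,6,7,8,9,10}→34  {2,3,4,5,6,7,8,9,10}→99
  placing 0:a first → 133 extensions
  placing 1:e first → 210 extensions
total linear extensions = 343

343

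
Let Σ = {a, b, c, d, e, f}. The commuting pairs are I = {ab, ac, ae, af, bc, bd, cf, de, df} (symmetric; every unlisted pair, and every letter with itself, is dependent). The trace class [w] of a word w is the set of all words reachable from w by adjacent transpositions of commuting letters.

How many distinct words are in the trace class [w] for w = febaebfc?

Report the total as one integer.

24

drop 0:f onto floor
drop 1:e onto {0:f}
drop 2:b onto {1:e}
drop 3:a onto floor
drop 4:e onto {2:b}
drop 5:b onto {4:e}
drop 6:f onto {5:b}
drop 7:c onto {4:e}
ground layer = {0:f, 3:a}
drop-orders for the pieces not yet dropped (sum over which currently-grounded one goes next):
  1 to go: {3} 1  {6} 1  {7} 1
  2 to go: {3,6} 2  {3,7} 2  {5,6} 1  {6,7} 2
  3 to go: {3,5,6} 3  {3,6,7} 6  {5,6,7} 3
  4 to go: {3,5,6,7} 12  {4,5,6,7} 3
  5 to go: {2,4,5,6,7} 3  {3,4,5,6,7} 15
  6 to go: {1,2,4,5,6,7} 3  {2,3,4,5,6,7} 18
  if 0:f drops first: 21 orders
  if 3:a drops first: 3 orders
heap linearizations: 24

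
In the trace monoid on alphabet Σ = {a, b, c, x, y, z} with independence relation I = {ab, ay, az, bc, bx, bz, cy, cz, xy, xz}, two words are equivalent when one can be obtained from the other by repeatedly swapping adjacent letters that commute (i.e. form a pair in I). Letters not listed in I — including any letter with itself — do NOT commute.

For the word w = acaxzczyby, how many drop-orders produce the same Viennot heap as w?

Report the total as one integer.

drop 0:a onto floor
drop 1:c onto {0:a}
drop 2:a onto {1:c}
drop 3:x onto {2:a}
drop 4:z onto floor
drop 5:c onto {3:x}
drop 6:z onto {4:z}
drop 7:y onto {6:z}
drop 8:b onto {7:y}
drop 9:y onto {8:b}
ground layer = {0:a, 4:z}
drop-orders for the pieces not yet dropped (sum over which currently-grounded one goes next):
  1 to go: {5} 1  {9} 1
  2 to go: {3,5} 1  {5,9} 2  {8,9} 1
  3 to go: {2,3,5} 1  {3,5,9} 3  {5,8,9} 3  {7,8,9} 1
  4 to go: {1,2,3,5} 1  {2,3,5,9} 4  {3,5,8,9} 6  {5,7,8,9} 4  {6,7,8,9} 1
  5 to go: {0,1,2,3,5} 1  {1,2,3,5,9} 5  {2,3,5,8,9} 10  {3,5,7,8,9} 10  {4,6,7,8,9} 1  {5,6,7,8,9} 5
  6 to go: {0,1,2,3,5,9} 6  {1,2,3,5,8,9} 15  {2,3,5,7,8,9} 20  {3,5,6,7,8,9} 15  {4,5,6,7,8,9} 6
  7 to go: {0,1,2,3,5,8,9} 21  {1,2,3,5,7,8,9} 35  {2,3,5,6,7,8,9} 35  {3,4,5,6,7,8,9} 21
  8 to go: {0,1,2,3,5,7,8,9} 56  {1,2,3,5,6,7,8,9} 70  {2,3,4,5,6,7,8,9} 56
  if 0:a drops first: 126 orders
  if 4:z drops first: 126 orders
heap linearizations: 252

252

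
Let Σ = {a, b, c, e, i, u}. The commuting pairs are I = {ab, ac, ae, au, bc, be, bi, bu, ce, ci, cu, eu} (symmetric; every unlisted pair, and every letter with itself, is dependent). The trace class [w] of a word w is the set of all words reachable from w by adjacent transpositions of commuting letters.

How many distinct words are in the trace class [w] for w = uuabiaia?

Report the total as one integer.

piece 0:u — minimal
piece 1:u rests on {0:u}
piece 2:a — minimal
piece 3:b — minimal
piece 4:i rests on {1:u, 2:a}
piece 5:a rests on {4:i}
piece 6:i rests on {5:a}
piece 7:a rests on {6:i}
minimal pieces: {0:u, 2:a, 3:b}
ways to finish when only these pieces remain (= sum over removing one remaining piece with nothing left below it):
  1 left: {3}→1  {7}→1
  2 left: {3,7}→2  {6,7}→1
  3 left: {3,6,7}→3  {5,6,7}→1
  4 left: {3,5,6,7}→4  {4,5,6,7}→1
  5 left: {1,4,5,6,7}→1  {2,4,5,6,7}→1  {3,4,5,6,7}→5
  6 left: {0,1,4,5,6,7}→1  {1,2,4,5,6,7}→2  {1,3,4,5,6,7}→6  {2,3,4,5,6,7}→6
  placing 0:u first → 14 extensions
  placing 2:a first → 7 extensions
  placing 3:b first → 3 extensions
total linear extensions = 24

24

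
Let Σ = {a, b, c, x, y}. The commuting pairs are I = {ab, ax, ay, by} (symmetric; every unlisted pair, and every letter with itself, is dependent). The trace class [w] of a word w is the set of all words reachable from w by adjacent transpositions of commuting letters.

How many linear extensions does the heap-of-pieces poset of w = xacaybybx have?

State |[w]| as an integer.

72

piece 0:x — minimal
piece 1:a — minimal
piece 2:c rests on {0:x, 1:a}
piece 3:a rests on {2:c}
piece 4:y rests on {2:c}
piece 5:b rests on {2:c}
piece 6:y rests on {4:y}
piece 7:b rests on {5:b}
piece 8:x rests on {6:y, 7:b}
minimal pieces: {0:x, 1:a}
ways to finish when only these pieces remain (= sum over removing one remaining piece with nothing left below it):
  1 left: {3}→1  {8}→1
  2 left: {3,8}→2  {6,8}→1  {7,8}→1
  3 left: {3,6,8}→3  {3,7,8}→3  {4,6,8}→1  {5,7,8}→1  {6,7,8}→2
  4 left: {3,4,6,8}→4  {3,5,7,8}→4  {3,6,7,8}→8  {4,6,7,8}→3  {5,6,7,8}→3
  5 left: {3,4,6,7,8}→15  {3,5,6,7,8}→15  {4,5,6,7,8}→6
  6 left: {3,4,5,6,7,8}→36
  7 left: {2,3,4,5,6,7,8}→36
  placing 0:x first → 36 extensions
  placing 1:a first → 36 extensions
total linear extensions = 72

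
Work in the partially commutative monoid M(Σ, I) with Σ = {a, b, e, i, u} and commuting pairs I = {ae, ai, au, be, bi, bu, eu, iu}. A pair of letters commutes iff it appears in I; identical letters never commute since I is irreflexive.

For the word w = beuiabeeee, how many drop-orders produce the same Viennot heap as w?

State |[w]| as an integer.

840

0(b) covers ∅
1(e) covers ∅
2(u) covers ∅
3(i) covers 1:e
4(a) covers 0:b
5(b) covers 4:a
6(e) covers 3:i
7(e) covers 6:e
8(e) covers 7:e
9(e) covers 8:e
floor of heap: 0:b, 1:e, 2:u
completions by unplaced set U, small U first (add the entries for U minus each lowest piece of U):
  |U|=1: {2}:1  {5}:1  {9}:1
  |U|=2: {2,5}:2  {2,9}:2  {4,5}:1  {5,9}:2  {8,9}:1
  |U|=3: {0,4,5}:1  {2,4,5}:3  {2,5,9}:6  {2,8,9}:3  {4,5,9}:3  {5,8,9}:3  {7,8,9}:1
  |U|=4: {0,2,4,5}:4  {0,4,5,9}:4  {2,4,5,9}:12  {2,5,8,9}:12  {2,7,8,9}:4  {4,5,8,9}:6  {5,7,8,9}:4  {6,7,8,9}:1
  |U|=5: {0,2,4,5,9}:20  {0,4,5,8,9}:10  {2,4,5,8,9}:30  {2,5,7,8,9}:20  {2,6,7,8,9}:5  {3,6,7,8,9}:1  {4,5,7,8,9}:10  {5,6,7,8,9}:5
  |U|=6: {0,2,4,5,8,9}:60  {0,4,5,7,8,9}:20  {1,3,6,7,8,9}:1  {2,3,6,7,8,9}:6  {2,4,5,7,8,9}:60  {2,5,6,7,8,9}:30  {3,5,6,7,8,9}:6  {4,5,6,7,8,9}:15
  |U|=7: {0,2,4,5,7,8,9}:140  {0,4,5,6,7,8,9}:35  {1,2,3,6,7,8,9}:7  {1,3,5,6,7,8,9}:7  {2,3,5,6,7,8,9}:42  {2,4,5,6,7,8,9}:105  {3,4,5,6,7,8,9}:21
  |U|=8: {0,2,4,5,6,7,8,9}:280  {0,3,4,5,6,7,8,9}:56  {1,2,3,5,6,7,8,9}:56  {1,3,4,5,6,7,8,9}:28  {2,3,4,5,6,7,8,9}:168
  start at 0(b): 252
  start at 1(e): 504
  start at 2(u): 84
sum over floor = 840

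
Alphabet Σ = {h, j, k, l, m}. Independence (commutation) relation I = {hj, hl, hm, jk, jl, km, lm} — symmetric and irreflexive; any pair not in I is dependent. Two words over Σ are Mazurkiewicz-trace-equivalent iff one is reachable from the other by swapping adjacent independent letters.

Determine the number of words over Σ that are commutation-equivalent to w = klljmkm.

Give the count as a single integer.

35

0(k) covers ∅
1(l) covers 0:k
2(l) covers 1:l
3(j) covers ∅
4(m) covers 3:j
5(k) covers 2:l
6(m) covers 4:m
floor of heap: 0:k, 3:j
completions by unplaced set U, small U first (add the entries for U minus each lowest piece of U):
  |U|=1: {5}:1  {6}:1
  |U|=2: {2,5}:1  {4,6}:1  {5,6}:2
  |U|=3: {1,2,5}:1  {2,5,6}:3  {3,4,6}:1  {4,5,6}:3
  |U|=4: {0,1,2,5}:1  {1,2,5,6}:4  {2,4,5,6}:6  {3,4,5,6}:4
  |U|=5: {0,1,2,5,6}:5  {1,2,4,5,6}:10  {2,3,4,5,6}:10
  start at 0(k): 20
  start at 3(j): 15
sum over floor = 35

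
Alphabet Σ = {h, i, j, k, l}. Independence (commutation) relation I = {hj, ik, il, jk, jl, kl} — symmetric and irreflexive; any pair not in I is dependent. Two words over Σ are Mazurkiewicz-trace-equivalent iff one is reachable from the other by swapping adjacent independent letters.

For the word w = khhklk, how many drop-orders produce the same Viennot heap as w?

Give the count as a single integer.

3

drop 0:k onto floor
drop 1:h onto {0:k}
drop 2:h onto {1:h}
drop 3:k onto {2:h}
drop 4:l onto {2:h}
drop 5:k onto {3:k}
ground layer = {0:k}
drop-orders for the pieces not yet dropped (sum over which currently-grounded one goes next):
  1 to go: {4} 1  {5} 1
  2 to go: {3,5} 1  {4,5} 2
  3 to go: {3,4,5} 3
  4 to go: {2,3,4,5} 3
  if 0:k drops first: 3 orders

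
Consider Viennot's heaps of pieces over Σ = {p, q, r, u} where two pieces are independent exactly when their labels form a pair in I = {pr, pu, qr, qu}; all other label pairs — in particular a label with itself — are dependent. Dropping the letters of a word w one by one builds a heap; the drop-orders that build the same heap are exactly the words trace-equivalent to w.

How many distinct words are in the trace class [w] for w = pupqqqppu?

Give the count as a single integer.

0(p) covers ∅
1(u) covers ∅
2(p) covers 0:p
3(q) covers 2:p
4(q) covers 3:q
5(q) covers 4:q
6(p) covers 5:q
7(p) covers 6:p
8(u) covers 1:u
floor of heap: 0:p, 1:u
completions by unplaced set U, small U first (add the entries for U minus each lowest piece of U):
  |U|=1: {7}:1  {8}:1
  |U|=2: {1,8}:1  {6,7}:1  {7,8}:2
  |U|=3: {1,7,8}:3  {5,6,7}:1  {6,7,8}:3
  |U|=4: {1,6,7,8}:6  {4,5,6,7}:1  {5,6,7,8}:4
  |U|=5: {1,5,6,7,8}:10  {3,4,5,6,7}:1  {4,5,6,7,8}:5
  |U|=6: {1,4,5,6,7,8}:15  {2,3,4,5,6,7}:1  {3,4,5,6,7,8}:6
  |U|=7: {0,2,3,4,5,6,7}:1  {1,3,4,5,6,7,8}:21  {2,3,4,5,6,7,8}:7
  start at 0(p): 28
  start at 1(u): 8
sum over floor = 36

36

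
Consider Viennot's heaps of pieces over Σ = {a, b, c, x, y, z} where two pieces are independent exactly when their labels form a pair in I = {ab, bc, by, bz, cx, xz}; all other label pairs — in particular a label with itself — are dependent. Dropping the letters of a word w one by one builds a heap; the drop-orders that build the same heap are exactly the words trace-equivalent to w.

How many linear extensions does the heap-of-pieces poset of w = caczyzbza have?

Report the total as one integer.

drop 0:c onto floor
drop 1:a onto {0:c}
drop 2:c onto {1:a}
drop 3:z onto {2:c}
drop 4:y onto {3:z}
drop 5:z onto {4:y}
drop 6:b onto floor
drop 7:z onto {5:z}
drop 8:a onto {7:z}
ground layer = {0:c, 6:b}
drop-orders for the pieces not yet dropped (sum over which currently-grounded one goes next):
  1 to go: {6} 1  {8} 1
  2 to go: {6,8} 2  {7,8} 1
  3 to go: {5,7,8} 1  {6,7,8} 3
  4 to go: {4,5,7,8} 1  {5,6,7,8} 4
  5 to go: {3,4,5,7,8} 1  {4,5,6,7,8} 5
  6 to go: {2,3,4,5,7,8} 1  {3,4,5,6,7,8} 6
  7 to go: {1,2,3,4,5,7,8} 1  {2,3,4,5,6,7,8} 7
  if 0:c drops first: 8 orders
  if 6:b drops first: 1 orders
heap linearizations: 9

9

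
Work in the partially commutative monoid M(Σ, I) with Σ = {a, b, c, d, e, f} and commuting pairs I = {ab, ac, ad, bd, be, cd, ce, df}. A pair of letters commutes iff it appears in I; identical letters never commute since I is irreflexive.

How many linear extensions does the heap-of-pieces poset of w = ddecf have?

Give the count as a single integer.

4

0(d) covers ∅
1(d) covers 0:d
2(e) covers 1:d
3(c) covers ∅
4(f) covers 2:e, 3:c
floor of heap: 0:d, 3:c
completions by unplaced set U, small U first (add the entries for U minus each lowest piece of U):
  |U|=1: {4}:1
  |U|=2: {2,4}:1  {3,4}:1
  |U|=3: {1,2,4}:1  {2,3,4}:2
  start at 0(d): 3
  start at 3(c): 1
sum over floor = 4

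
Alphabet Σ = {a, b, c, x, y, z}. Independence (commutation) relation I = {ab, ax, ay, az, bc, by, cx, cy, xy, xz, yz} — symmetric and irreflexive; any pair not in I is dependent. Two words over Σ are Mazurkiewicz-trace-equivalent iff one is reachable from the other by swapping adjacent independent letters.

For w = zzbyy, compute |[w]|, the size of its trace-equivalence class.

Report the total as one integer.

piece 0:z — minimal
piece 1:z rests on {0:z}
piece 2:b rests on {1:z}
piece 3:y — minimal
piece 4:y rests on {3:y}
minimal pieces: {0:z, 3:y}
ways to finish when only these pieces remain (= sum over removing one remaining piece with nothing left below it):
  1 left: {2}→1  {4}→1
  2 left: {1,2}→1  {2,4}→2  {3,4}→1
  3 left: {0,1,2}→1  {1,2,4}→3  {2,3,4}→3
  placing 0:z first → 6 extensions
  placing 3:y first → 4 extensions
total linear extensions = 10

10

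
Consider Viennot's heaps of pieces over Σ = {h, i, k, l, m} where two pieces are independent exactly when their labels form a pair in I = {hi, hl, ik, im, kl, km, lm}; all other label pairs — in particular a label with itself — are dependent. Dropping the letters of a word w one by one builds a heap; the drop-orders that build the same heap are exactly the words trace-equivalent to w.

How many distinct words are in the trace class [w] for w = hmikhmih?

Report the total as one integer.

drop 0:h onto floor
drop 1:m onto {0:h}
drop 2:i onto floor
drop 3:k onto {0:h}
drop 4:h onto {1:m, 3:k}
drop 5:m onto {4:h}
drop 6:i onto {2:i}
drop 7:h onto {5:m}
ground layer = {0:h, 2:i}
drop-orders for the pieces not yet dropped (sum over which currently-grounded one goes next):
  1 to go: {6} 1  {7} 1
  2 to go: {2,6} 1  {5,7} 1  {6,7} 2
  3 to go: {2,6,7} 3  {4,5,7} 1  {5,6,7} 3
  4 to go: {1,4,5,7} 1  {2,5,6,7} 6  {3,4,5,7} 1  {4,5,6,7} 4
  5 to go: {1,3,4,5,7} 2  {1,4,5,6,7} 5  {2,4,5,6,7} 10  {3,4,5,6,7} 5
  6 to go: {0,1,3,4,5,7} 2  {1,2,4,5,6,7} 15  {1,3,4,5,6,7} 12  {2,3,4,5,6,7} 15
  if 0:h drops first: 42 orders
  if 2:i drops first: 14 orders
heap linearizations: 56

56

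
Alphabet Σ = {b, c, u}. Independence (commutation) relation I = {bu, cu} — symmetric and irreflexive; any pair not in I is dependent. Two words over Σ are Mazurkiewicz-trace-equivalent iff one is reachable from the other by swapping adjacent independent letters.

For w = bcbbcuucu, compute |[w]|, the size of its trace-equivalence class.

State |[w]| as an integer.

#0=b has no predecessor
#1=c depends on [0:b]
#2=b depends on [1:c]
#3=b depends on [2:b]
#4=c depends on [3:b]
#5=u has no predecessor
#6=u depends on [5:u]
#7=c depends on [4:c]
#8=u depends on [6:u]
sources: [0:b, 5:u]
N(rest) = Σ N(rest − s) over sources s of rest; N(one piece) = 1:
  size 1 → [7]=1  [8]=1
  size 2 → [4,7]=1  [6,8]=1  [7,8]=2
  size 3 → [3,4,7]=1  [4,7,8]=3  [5,6,8]=1  [6,7,8]=3
  size 4 → [2,3,4,7]=1  [3,4,7,8]=4  [4,6,7,8]=6  [5,6,7,8]=4
  size 5 → [1,2,3,4,7]=1  [2,3,4,7,8]=5  [3,4,6,7,8]=10  [4,5,6,7,8]=10
  size 6 → [0,1,2,3,4,7]=1  [1,2,3,4,7,8]=6  [2,3,4,6,7,8]=15  [3,4,5,6,7,8]=20
  size 7 → [0,1,2,3,4,7,8]=7  [1,2,3,4,6,7,8]=21  [2,3,4,5,6,7,8]=35
  first=0(b) contributes 56
  first=5(u) contributes 28
|[w]| = 84

84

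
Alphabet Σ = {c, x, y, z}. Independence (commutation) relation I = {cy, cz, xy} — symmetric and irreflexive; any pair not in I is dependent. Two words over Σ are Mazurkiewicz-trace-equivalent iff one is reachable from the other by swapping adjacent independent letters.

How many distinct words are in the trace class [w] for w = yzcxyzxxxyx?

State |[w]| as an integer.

#0=y has no predecessor
#1=z depends on [0:y]
#2=c has no predecessor
#3=x depends on [1:z, 2:c]
#4=y depends on [1:z]
#5=z depends on [3:x, 4:y]
#6=x depends on [5:z]
#7=x depends on [6:x]
#8=x depends on [7:x]
#9=y depends on [5:z]
#10=x depends on [8:x]
sources: [0:y, 2:c]
N(rest) = Σ N(rest − s) over sources s of rest; N(one piece) = 1:
  size 1 → [9]=1  [10]=1
  size 2 → [8,10]=1  [9,10]=2
  size 3 → [7,8,10]=1  [8,9,10]=3
  size 4 → [6,7,8,10]=1  [7,8,9,10]=4
  size 5 → [6,7,8,9,10]=5
  size 6 → [5,6,7,8,9,10]=5
  size 7 → [3,5,6,7,8,9,10]=5  [4,5,6,7,8,9,10]=5
  size 8 → [2,3,5,6,7,8,9,10]=5  [3,4,5,6,7,8,9,10]=10
  size 9 → [1,3,4,5,6,7,8,9,10]=10  [2,3,4,5,6,7,8,9,10]=15
  first=0(y) contributes 25
  first=2(c) contributes 10
|[w]| = 35

35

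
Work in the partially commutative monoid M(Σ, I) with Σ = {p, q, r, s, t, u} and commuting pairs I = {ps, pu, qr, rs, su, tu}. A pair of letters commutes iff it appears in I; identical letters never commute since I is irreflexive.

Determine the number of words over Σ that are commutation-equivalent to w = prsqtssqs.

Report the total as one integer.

5

#0=p has no predecessor
#1=r depends on [0:p]
#2=s has no predecessor
#3=q depends on [0:p, 2:s]
#4=t depends on [1:r, 3:q]
#5=s depends on [4:t]
#6=s depends on [5:s]
#7=q depends on [6:s]
#8=s depends on [7:q]
sources: [0:p, 2:s]
N(rest) = Σ N(rest − s) over sources s of rest; N(one piece) = 1:
  size 1 → [8]=1
  size 2 → [7,8]=1
  size 3 → [6,7,8]=1
  size 4 → [5,6,7,8]=1
  size 5 → [4,5,6,7,8]=1
  size 6 → [1,4,5,6,7,8]=1  [3,4,5,6,7,8]=1
  size 7 → [1,3,4,5,6,7,8]=2  [2,3,4,5,6,7,8]=1
  first=0(p) contributes 3
  first=2(s) contributes 2
|[w]| = 5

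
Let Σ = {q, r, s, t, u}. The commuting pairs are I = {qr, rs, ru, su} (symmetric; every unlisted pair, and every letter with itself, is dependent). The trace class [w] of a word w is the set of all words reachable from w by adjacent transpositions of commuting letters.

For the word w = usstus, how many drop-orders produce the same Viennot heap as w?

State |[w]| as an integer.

6

drop 0:u onto floor
drop 1:s onto floor
drop 2:s onto {1:s}
drop 3:t onto {0:u, 2:s}
drop 4:u onto {3:t}
drop 5:s onto {3:t}
ground layer = {0:u, 1:s}
drop-orders for the pieces not yet dropped (sum over which currently-grounded one goes next):
  1 to go: {4} 1  {5} 1
  2 to go: {4,5} 2
  3 to go: {3,4,5} 2
  4 to go: {0,3,4,5} 2  {2,3,4,5} 2
  if 0:u drops first: 2 orders
  if 1:s drops first: 4 orders
heap linearizations: 6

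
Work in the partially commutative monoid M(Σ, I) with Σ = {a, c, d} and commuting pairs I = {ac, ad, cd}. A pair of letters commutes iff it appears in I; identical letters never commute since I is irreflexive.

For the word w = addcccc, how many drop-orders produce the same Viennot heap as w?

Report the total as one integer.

105

0(a) covers ∅
1(d) covers ∅
2(d) covers 1:d
3(c) covers ∅
4(c) covers 3:c
5(c) covers 4:c
6(c) covers 5:c
floor of heap: 0:a, 1:d, 3:c
completions by unplaced set U, small U first (add the entries for U minus each lowest piece of U):
  |U|=1: {0}:1  {2}:1  {6}:1
  |U|=2: {0,2}:2  {0,6}:2  {1,2}:1  {2,6}:2  {5,6}:1
  |U|=3: {0,1,2}:3  {0,2,6}:6  {0,5,6}:3  {1,2,6}:3  {2,5,6}:3  {4,5,6}:1
  |U|=4: {0,1,2,6}:12  {0,2,5,6}:12  {0,4,5,6}:4  {1,2,5,6}:6  {2,4,5,6}:4  {3,4,5,6}:1
  |U|=5: {0,1,2,5,6}:30  {0,2,4,5,6}:20  {0,3,4,5,6}:5  {1,2,4,5,6}:10  {2,3,4,5,6}:5
  start at 0(a): 15
  start at 1(d): 30
  start at 3(c): 60
sum over floor = 105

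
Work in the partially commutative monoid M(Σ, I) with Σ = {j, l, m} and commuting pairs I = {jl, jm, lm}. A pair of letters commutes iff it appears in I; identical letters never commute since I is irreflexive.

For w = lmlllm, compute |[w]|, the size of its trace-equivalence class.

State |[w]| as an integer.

15

#0=l has no predecessor
#1=m has no predecessor
#2=l depends on [0:l]
#3=l depends on [2:l]
#4=l depends on [3:l]
#5=m depends on [1:m]
sources: [0:l, 1:m]
N(rest) = Σ N(rest − s) over sources s of rest; N(one piece) = 1:
  size 1 → [4]=1  [5]=1
  size 2 → [1,5]=1  [3,4]=1  [4,5]=2
  size 3 → [1,4,5]=3  [2,3,4]=1  [3,4,5]=3
  size 4 → [0,2,3,4]=1  [1,3,4,5]=6  [2,3,4,5]=4
  first=0(l) contributes 10
  first=1(m) contributes 5
|[w]| = 15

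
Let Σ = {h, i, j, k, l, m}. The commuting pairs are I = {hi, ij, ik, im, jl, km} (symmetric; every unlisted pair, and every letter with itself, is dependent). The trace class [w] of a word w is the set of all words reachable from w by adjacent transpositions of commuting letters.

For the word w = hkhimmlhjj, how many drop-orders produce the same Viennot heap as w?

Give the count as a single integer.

piece 0:h — minimal
piece 1:k rests on {0:h}
piece 2:h rests on {1:k}
piece 3:i — minimal
piece 4:m rests on {2:h}
piece 5:m rests on {4:m}
piece 6:l rests on {3:i, 5:m}
piece 7:h rests on {6:l}
piece 8:j rests on {7:h}
piece 9:j rests on {8:j}
minimal pieces: {0:h, 3:i}
ways to finish when only these pieces remain (= sum over removing one remaining piece with nothing left below it):
  1 left: {9}→1
  2 left: {8,9}→1
  3 left: {7,8,9}→1
  4 left: {6,7,8,9}→1
  5 left: {3,6,7,8,9}→1  {5,6,7,8,9}→1
  6 left: {3,5,6,7,8,9}→2  {4,5,6,7,8,9}→1
  7 left: {2,4,5,6,7,8,9}→1  {3,4,5,6,7,8,9}→3
  8 left: {1,2,4,5,6,7,8,9}→1  {2,3,4,5,6,7,8,9}→4
  placing 0:h first → 5 extensions
  placing 3:i first → 1 extensions
total linear extensions = 6

6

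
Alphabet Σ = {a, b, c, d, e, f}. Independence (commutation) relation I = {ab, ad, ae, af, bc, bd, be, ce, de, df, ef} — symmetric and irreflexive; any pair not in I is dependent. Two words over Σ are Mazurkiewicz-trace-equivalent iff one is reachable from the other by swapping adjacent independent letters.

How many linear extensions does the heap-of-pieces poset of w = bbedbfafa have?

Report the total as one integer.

0(b) covers ∅
1(b) covers 0:b
2(e) covers ∅
3(d) covers ∅
4(b) covers 1:b
5(f) covers 4:b
6(a) covers ∅
7(f) covers 5:f
8(a) covers 6:a
floor of heap: 0:b, 2:e, 3:d, 6:a
completions by unplaced set U, small U first (add the entries for U minus each lowest piece of U):
  |U|=1: {2}:1  {3}:1  {7}:1  {8}:1
  |U|=2: {2,3}:2  {2,7}:2  {2,8}:2  {3,7}:2  {3,8}:2  {5,7}:1  {6,8}:1  {7,8}:2
  |U|=3: {2,3,7}:6  {2,3,8}:6  {2,5,7}:3  {2,6,8}:3  {2,7,8}:6  {3,5,7}:3  {3,6,8}:3  {3,7,8}:6  {4,5,7}:1  {5,7,8}:3  {6,7,8}:3
  |U|=4: {1,4,5,7}:1  {2,3,5,7}:12  {2,3,6,8}:12  {2,3,7,8}:24  {2,4,5,7}:4  {2,5,7,8}:12  {2,6,7,8}:12  {3,4,5,7}:4  {3,5,7,8}:12  {3,6,7,8}:12  {4,5,7,8}:4  {5,6,7,8}:6
  |U|=5: {0,1,4,5,7}:1  {1,2,4,5,7}:5  {1,3,4,5,7}:5  {1,4,5,7,8}:5  {2,3,4,5,7}:20  {2,3,5,7,8}:60  {2,3,6,7,8}:60  {2,4,5,7,8}:20  {2,5,6,7,8}:30  {3,4,5,7,8}:20  {3,5,6,7,8}:30  {4,5,6,7,8}:10
  |U|=6: {0,1,2,4,5,7}:6  {0,1,3,4,5,7}:6  {0,1,4,5,7,8}:6  {1,2,3,4,5,7}:30  {1,2,4,5,7,8}:30  {1,3,4,5,7,8}:30  {1,4,5,6,7,8}:15  {2,3,4,5,7,8}:120  {2,3,5,6,7,8}:180  {2,4,5,6,7,8}:60  {3,4,5,6,7,8}:60
  |U|=7: {0,1,2,3,4,5,7}:42  {0,1,2,4,5,7,8}:42  {0,1,3,4,5,7,8}:42  {0,1,4,5,6,7,8}:21  {1,2,3,4,5,7,8}:210  {1,2,4,5,6,7,8}:105  {1,3,4,5,6,7,8}:105  {2,3,4,5,6,7,8}:420
  start at 0(b): 840
  start at 2(e): 168
  start at 3(d): 168
  start at 6(a): 336
sum over floor = 1512

1512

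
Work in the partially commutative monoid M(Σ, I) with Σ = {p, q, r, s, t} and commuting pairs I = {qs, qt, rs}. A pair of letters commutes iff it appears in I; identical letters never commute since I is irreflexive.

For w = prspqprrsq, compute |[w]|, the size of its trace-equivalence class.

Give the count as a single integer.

#0=p has no predecessor
#1=r depends on [0:p]
#2=s depends on [0:p]
#3=p depends on [1:r, 2:s]
#4=q depends on [3:p]
#5=p depends on [4:q]
#6=r depends on [5:p]
#7=r depends on [6:r]
#8=s depends on [5:p]
#9=q depends on [7:r]
sources: [0:p]
N(rest) = Σ N(rest − s) over sources s of rest; N(one piece) = 1:
  size 1 → [8]=1  [9]=1
  size 2 → [7,9]=1  [8,9]=2
  size 3 → [6,7,9]=1  [7,8,9]=3
  size 4 → [6,7,8,9]=4
  size 5 → [5,6,7,8,9]=4
  size 6 → [4,5,6,7,8,9]=4
  size 7 → [3,4,5,6,7,8,9]=4
  size 8 → [1,3,4,5,6,7,8,9]=4  [2,3,4,5,6,7,8,9]=4
  first=0(p) contributes 8

8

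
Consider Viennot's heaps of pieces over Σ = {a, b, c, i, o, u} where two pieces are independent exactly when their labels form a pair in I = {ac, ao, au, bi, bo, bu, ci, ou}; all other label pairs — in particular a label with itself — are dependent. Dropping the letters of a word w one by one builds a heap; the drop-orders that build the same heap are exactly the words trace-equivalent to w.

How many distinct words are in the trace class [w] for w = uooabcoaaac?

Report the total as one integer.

1143

drop 0:u onto floor
drop 1:o onto floor
drop 2:o onto {1:o}
drop 3:a onto floor
drop 4:b onto {3:a}
drop 5:c onto {0:u, 2:o, 4:b}
drop 6:o onto {5:c}
drop 7:a onto {4:b}
drop 8:a onto {7:a}
drop 9:a onto {8:a}
drop 10:c onto {6:o}
ground layer = {0:u, 1:o, 3:a}
drop-orders for the pieces not yet dropped (sum over which currently-grounded one goes next):
  1 to go: {9} 1  {10} 1
  2 to go: {6,10} 1  {8,9} 1  {9,10} 2
  3 to go: {5,6,10} 1  {6,9,10} 3  {7,8,9} 1  {8,9,10} 3
  4 to go: {0,5,6,10} 1  {2,5,6,10} 1  {5,6,9,10} 4  {6,8,9,10} 6  {7,8,9,10} 4
  5 to go: {0,2,5,6,10} 2  {0,5,6,9,10} 5  {1,2,5,6,10} 1  {2,5,6,9,10} 5  {5,6,8,9,10} 10  {6,7,8,9,10} 10
  6 to go: {0,1,2,5,6,10} 3  {0,2,5,6,9,10} 12  {0,5,6,8,9,10} 15  {1,2,5,6,9,10} 6  {2,5,6,8,9,10} 15  {5,6,7,8,9,10} 20
  7 to go: {0,1,2,5,6,9,10} 21  {0,2,5,6,8,9,10} 42  {0,5,6,7,8,9,10} 35  {1,2,5,6,8,9,10} 21  {2,5,6,7,8,9,10} 35  {4,5,6,7,8,9,10} 20
  8 to go: {0,1,2,5,6,8,9,10} 84  {0,2,5,6,7,8,9,10} 112  {0,4,5,6,7,8,9,10} 55  {1,2,5,6,7,8,9,10} 56  {2,4,5,6,7,8,9,10} 55  {3,4,5,6,7,8,9,10} 20
  9 to go: {0,1,2,5,6,7,8,9,10} 252  {0,2,4,5,6,7,8,9,10} 222  {0,3,4,5,6,7,8,9,10} 75  {1,2,4,5,6,7,8,9,10} 111  {2,3,4,5,6,7,8,9,10} 75
  if 0:u drops first: 186 orders
  if 1:o drops first: 372 orders
  if 3:a drops first: 585 orders
heap linearizations: 1143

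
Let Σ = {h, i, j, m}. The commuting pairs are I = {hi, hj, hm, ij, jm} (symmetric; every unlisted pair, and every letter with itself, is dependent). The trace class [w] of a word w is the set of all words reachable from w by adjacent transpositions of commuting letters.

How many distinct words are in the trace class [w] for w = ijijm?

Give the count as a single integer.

piece 0:i — minimal
piece 1:j — minimal
piece 2:i rests on {0:i}
piece 3:j rests on {1:j}
piece 4:m rests on {2:i}
minimal pieces: {0:i, 1:j}
ways to finish when only these pieces remain (= sum over removing one remaining piece with nothing left below it):
  1 left: {3}→1  {4}→1
  2 left: {1,3}→1  {2,4}→1  {3,4}→2
  3 left: {0,2,4}→1  {1,3,4}→3  {2,3,4}→3
  placing 0:i first → 6 extensions
  placing 1:j first → 4 extensions
total linear extensions = 10

10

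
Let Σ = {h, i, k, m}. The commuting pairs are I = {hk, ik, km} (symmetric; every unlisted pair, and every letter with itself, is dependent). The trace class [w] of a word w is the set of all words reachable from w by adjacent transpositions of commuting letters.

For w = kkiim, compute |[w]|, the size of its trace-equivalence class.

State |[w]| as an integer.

10

0(k) covers ∅
1(k) covers 0:k
2(i) covers ∅
3(i) covers 2:i
4(m) covers 3:i
floor of heap: 0:k, 2:i
completions by unplaced set U, small U first (add the entries for U minus each lowest piece of U):
  |U|=1: {1}:1  {4}:1
  |U|=2: {0,1}:1  {1,4}:2  {3,4}:1
  |U|=3: {0,1,4}:3  {1,3,4}:3  {2,3,4}:1
  start at 0(k): 4
  start at 2(i): 6
sum over floor = 10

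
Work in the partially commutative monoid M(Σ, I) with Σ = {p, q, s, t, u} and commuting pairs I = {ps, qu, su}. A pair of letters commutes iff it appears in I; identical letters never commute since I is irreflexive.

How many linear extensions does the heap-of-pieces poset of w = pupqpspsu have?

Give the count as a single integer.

#0=p has no predecessor
#1=u depends on [0:p]
#2=p depends on [1:u]
#3=q depends on [2:p]
#4=p depends on [3:q]
#5=s depends on [3:q]
#6=p depends on [4:p]
#7=s depends on [5:s]
#8=u depends on [6:p]
sources: [0:p]
N(rest) = Σ N(rest − s) over sources s of rest; N(one piece) = 1:
  size 1 → [7]=1  [8]=1
  size 2 → [5,7]=1  [6,8]=1  [7,8]=2
  size 3 → [4,6,8]=1  [5,7,8]=3  [6,7,8]=3
  size 4 → [4,6,7,8]=4  [5,6,7,8]=6
  size 5 → [4,5,6,7,8]=10
  size 6 → [3,4,5,6,7,8]=10
  size 7 → [2,3,4,5,6,7,8]=10
  first=0(p) contributes 10

10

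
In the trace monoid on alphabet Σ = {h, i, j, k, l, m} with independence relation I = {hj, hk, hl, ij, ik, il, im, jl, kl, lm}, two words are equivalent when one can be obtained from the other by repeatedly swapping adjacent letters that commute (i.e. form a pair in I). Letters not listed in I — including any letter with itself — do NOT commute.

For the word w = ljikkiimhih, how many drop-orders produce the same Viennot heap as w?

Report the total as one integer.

385

#0=l has no predecessor
#1=j has no predecessor
#2=i has no predecessor
#3=k depends on [1:j]
#4=k depends on [3:k]
#5=i depends on [2:i]
#6=i depends on [5:i]
#7=m depends on [4:k]
#8=h depends on [6:i, 7:m]
#9=i depends on [8:h]
#10=h depends on [9:i]
sources: [0:l, 1:j, 2:i]
N(rest) = Σ N(rest − s) over sources s of rest; N(one piece) = 1:
  size 1 → [0]=1  [10]=1
  size 2 → [0,10]=2  [9,10]=1
  size 3 → [0,9,10]=3  [8,9,10]=1
  size 4 → [0,8,9,10]=4  [6,8,9,10]=1  [7,8,9,10]=1
  size 5 → [0,6,8,9,10]=5  [0,7,8,9,10]=5  [4,7,8,9,10]=1  [5,6,8,9,10]=1  [6,7,8,9,10]=2
  size 6 → [0,4,7,8,9,10]=6  [0,5,6,8,9,10]=6  [0,6,7,8,9,10]=12  [2,5,6,8,9,10]=1  [3,4,7,8,9,10]=1  [4,6,7,8,9,10]=3  [5,6,7,8,9,10]=3
  size 7 → [0,2,5,6,8,9,10]=7  [0,3,4,7,8,9,10]=7  [0,4,6,7,8,9,10]=21  [0,5,6,7,8,9,10]=21  [1,3,4,7,8,9,10]=1  [2,5,6,7,8,9,10]=4  [3,4,6,7,8,9,10]=4  [4,5,6,7,8,9,10]=6
  size 8 → [0,1,3,4,7,8,9,10]=8  [0,2,5,6,7,8,9,10]=32  [0,3,4,6,7,8,9,10]=32  [0,4,5,6,7,8,9,10]=48  [1,3,4,6,7,8,9,10]=5  [2,4,5,6,7,8,9,10]=10  [3,4,5,6,7,8,9,10]=10
  size 9 → [0,1,3,4,6,7,8,9,10]=45  [0,2,4,5,6,7,8,9,10]=90  [0,3,4,5,6,7,8,9,10]=90  [1,3,4,5,6,7,8,9,10]=15  [2,3,4,5,6,7,8,9,10]=20
  first=0(l) contributes 35
  first=1(j) contributes 200
  first=2(i) contributes 150
|[w]| = 385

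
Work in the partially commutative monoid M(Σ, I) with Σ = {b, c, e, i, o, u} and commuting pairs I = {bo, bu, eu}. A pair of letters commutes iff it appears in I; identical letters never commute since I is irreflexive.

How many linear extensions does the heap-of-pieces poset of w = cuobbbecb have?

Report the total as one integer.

#0=c has no predecessor
#1=u depends on [0:c]
#2=o depends on [1:u]
#3=b depends on [0:c]
#4=b depends on [3:b]
#5=b depends on [4:b]
#6=e depends on [2:o, 5:b]
#7=c depends on [6:e]
#8=b depends on [7:c]
sources: [0:c]
N(rest) = Σ N(rest − s) over sources s of rest; N(one piece) = 1:
  size 1 → [8]=1
  size 2 → [7,8]=1
  size 3 → [6,7,8]=1
  size 4 → [2,6,7,8]=1  [5,6,7,8]=1
  size 5 → [1,2,6,7,8]=1  [2,5,6,7,8]=2  [4,5,6,7,8]=1
  size 6 → [1,2,5,6,7,8]=3  [2,4,5,6,7,8]=3  [3,4,5,6,7,8]=1
  size 7 → [1,2,4,5,6,7,8]=6  [2,3,4,5,6,7,8]=4
  first=0(c) contributes 10

10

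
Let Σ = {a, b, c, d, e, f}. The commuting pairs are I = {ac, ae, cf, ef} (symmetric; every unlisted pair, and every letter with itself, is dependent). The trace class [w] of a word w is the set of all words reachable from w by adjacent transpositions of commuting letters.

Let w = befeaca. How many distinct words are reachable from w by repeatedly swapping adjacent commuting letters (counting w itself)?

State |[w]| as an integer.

20

#0=b has no predecessor
#1=e depends on [0:b]
#2=f depends on [0:b]
#3=e depends on [1:e]
#4=a depends on [2:f]
#5=c depends on [3:e]
#6=a depends on [4:a]
sources: [0:b]
N(rest) = Σ N(rest − s) over sources s of rest; N(one piece) = 1:
  size 1 → [5]=1  [6]=1
  size 2 → [3,5]=1  [4,6]=1  [5,6]=2
  size 3 → [1,3,5]=1  [2,4,6]=1  [3,5,6]=3  [4,5,6]=3
  size 4 → [1,3,5,6]=4  [2,4,5,6]=4  [3,4,5,6]=6
  size 5 → [1,3,4,5,6]=10  [2,3,4,5,6]=10
  first=0(b) contributes 20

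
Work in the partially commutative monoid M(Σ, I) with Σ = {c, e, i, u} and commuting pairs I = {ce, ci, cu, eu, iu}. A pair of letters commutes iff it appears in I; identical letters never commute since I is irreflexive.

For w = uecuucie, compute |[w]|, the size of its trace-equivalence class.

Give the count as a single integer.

drop 0:u onto floor
drop 1:e onto floor
drop 2:c onto floor
drop 3:u onto {0:u}
drop 4:u onto {3:u}
drop 5:c onto {2:c}
drop 6:i onto {1:e}
drop 7:e onto {6:i}
ground layer = {0:u, 1:e, 2:c}
drop-orders for the pieces not yet dropped (sum over which currently-grounded one goes next):
  1 to go: {4} 1  {5} 1  {7} 1
  2 to go: {2,5} 1  {3,4} 1  {4,5} 2  {4,7} 2  {5,7} 2  {6,7} 1
  3 to go: {0,3,4} 1  {1,6,7} 1  {2,4,5} 3  {2,5,7} 3  {3,4,5} 3  {3,4,7} 3  {4,5,7} 6  {4,6,7} 3  {5,6,7} 3
  4 to go: {0,3,4,5} 4  {0,3,4,7} 4  {1,4,6,7} 4  {1,5,6,7} 4  {2,3,4,5} 6  {2,4,5,7} 12  {2,5,6,7} 6  {3,4,5,7} 12  {3,4,6,7} 6  {4,5,6,7} 12
  5 to go: {0,2,3,4,5} 10  {0,3,4,5,7} 20  {0,3,4,6,7} 10  {1,2,5,6,7} 10  {1,3,4,6,7} 10  {1,4,5,6,7} 20  {2,3,4,5,7} 30  {2,4,5,6,7} 30  {3,4,5,6,7} 30
  6 to go: {0,1,3,4,6,7} 20  {0,2,3,4,5,7} 60  {0,3,4,5,6,7} 60  {1,2,4,5,6,7} 60  {1,3,4,5,6,7} 60  {2,3,4,5,6,7} 90
  if 0:u drops first: 210 orders
  if 1:e drops first: 210 orders
  if 2:c drops first: 140 orders
heap linearizations: 560

560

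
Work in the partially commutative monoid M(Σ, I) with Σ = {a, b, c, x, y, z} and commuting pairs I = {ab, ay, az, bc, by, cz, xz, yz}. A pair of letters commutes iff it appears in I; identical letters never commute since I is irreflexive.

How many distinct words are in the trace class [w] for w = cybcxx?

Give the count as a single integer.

#0=c has no predecessor
#1=y depends on [0:c]
#2=b has no predecessor
#3=c depends on [1:y]
#4=x depends on [2:b, 3:c]
#5=x depends on [4:x]
sources: [0:c, 2:b]
N(rest) = Σ N(rest − s) over sources s of rest; N(one piece) = 1:
  size 1 → [5]=1
  size 2 → [4,5]=1
  size 3 → [2,4,5]=1  [3,4,5]=1
  size 4 → [1,3,4,5]=1  [2,3,4,5]=2
  first=0(c) contributes 3
  first=2(b) contributes 1
|[w]| = 4

4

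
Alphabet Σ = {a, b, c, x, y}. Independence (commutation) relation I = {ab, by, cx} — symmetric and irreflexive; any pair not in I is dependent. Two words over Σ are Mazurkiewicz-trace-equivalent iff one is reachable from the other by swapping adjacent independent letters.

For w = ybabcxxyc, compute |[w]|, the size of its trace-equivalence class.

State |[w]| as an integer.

18

0(y) covers ∅
1(b) covers ∅
2(a) covers 0:y
3(b) covers 1:b
4(c) covers 2:a, 3:b
5(x) covers 2:a, 3:b
6(x) covers 5:x
7(y) covers 4:c, 6:x
8(c) covers 7:y
floor of heap: 0:y, 1:b
completions by unplaced set U, small U first (add the entries for U minus each lowest piece of U):
  |U|=1: {8}:1
  |U|=2: {7,8}:1
  |U|=3: {4,7,8}:1  {6,7,8}:1
  |U|=4: {4,6,7,8}:2  {5,6,7,8}:1
  |U|=5: {4,5,6,7,8}:3
  |U|=6: {2,4,5,6,7,8}:3  {3,4,5,6,7,8}:3
  |U|=7: {0,2,4,5,6,7,8}:3  {1,3,4,5,6,7,8}:3  {2,3,4,5,6,7,8}:6
  start at 0(y): 9
  start at 1(b): 9
sum over floor = 18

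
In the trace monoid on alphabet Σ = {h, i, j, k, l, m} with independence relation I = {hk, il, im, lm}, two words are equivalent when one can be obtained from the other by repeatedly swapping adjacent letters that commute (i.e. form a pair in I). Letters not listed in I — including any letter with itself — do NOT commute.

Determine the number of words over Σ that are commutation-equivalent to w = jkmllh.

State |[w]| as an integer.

piece 0:j — minimal
piece 1:k rests on {0:j}
piece 2:m rests on {1:k}
piece 3:l rests on {1:k}
piece 4:l rests on {3:l}
piece 5:h rests on {2:m, 4:l}
minimal pieces: {0:j}
ways to finish when only these pieces remain (= sum over removing one remaining piece with nothing left below it):
  1 left: {5}→1
  2 left: {2,5}→1  {4,5}→1
  3 left: {2,4,5}→2  {3,4,5}→1
  4 left: {2,3,4,5}→3
  placing 0:j first → 3 extensions

3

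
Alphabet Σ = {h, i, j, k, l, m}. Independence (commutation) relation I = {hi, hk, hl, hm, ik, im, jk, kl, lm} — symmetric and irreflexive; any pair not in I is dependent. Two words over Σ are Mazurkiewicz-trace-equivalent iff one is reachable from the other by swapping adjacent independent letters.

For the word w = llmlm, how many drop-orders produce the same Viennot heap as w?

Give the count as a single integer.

10

0(l) covers ∅
1(l) covers 0:l
2(m) covers ∅
3(l) covers 1:l
4(m) covers 2:m
floor of heap: 0:l, 2:m
completions by unplaced set U, small U first (add the entries for U minus each lowest piece of U):
  |U|=1: {3}:1  {4}:1
  |U|=2: {1,3}:1  {2,4}:1  {3,4}:2
  |U|=3: {0,1,3}:1  {1,3,4}:3  {2,3,4}:3
  start at 0(l): 6
  start at 2(m): 4
sum over floor = 10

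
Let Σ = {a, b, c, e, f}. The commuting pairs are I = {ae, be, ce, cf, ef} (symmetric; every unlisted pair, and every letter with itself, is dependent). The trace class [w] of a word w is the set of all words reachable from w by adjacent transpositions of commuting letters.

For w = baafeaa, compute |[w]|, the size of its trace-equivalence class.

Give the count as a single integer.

piece 0:b — minimal
piece 1:a rests on {0:b}
piece 2:a rests on {1:a}
piece 3:f rests on {2:a}
piece 4:e — minimal
piece 5:a rests on {3:f}
piece 6:a rests on {5:a}
minimal pieces: {0:b, 4:e}
ways to finish when only these pieces remain (= sum over removing one remaining piece with nothing left below it):
  1 left: {4}→1  {6}→1
  2 left: {4,6}→2  {5,6}→1
  3 left: {3,5,6}→1  {4,5,6}→3
  4 left: {2,3,5,6}→1  {3,4,5,6}→4
  5 left: {1,2,3,5,6}→1  {2,3,4,5,6}→5
  placing 0:b first → 6 extensions
  placing 4:e first → 1 extensions
total linear extensions = 7

7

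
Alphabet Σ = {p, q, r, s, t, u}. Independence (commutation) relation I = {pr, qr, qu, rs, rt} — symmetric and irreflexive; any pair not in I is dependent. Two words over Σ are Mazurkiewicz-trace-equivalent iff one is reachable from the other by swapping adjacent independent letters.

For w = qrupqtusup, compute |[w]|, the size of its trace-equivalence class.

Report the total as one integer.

piece 0:q — minimal
piece 1:r — minimal
piece 2:u rests on {1:r}
piece 3:p rests on {0:q, 2:u}
piece 4:q rests on {3:p}
piece 5:t rests on {4:q}
piece 6:u rests on {5:t}
piece 7:s rests on {6:u}
piece 8:u rests on {7:s}
piece 9:p rests on {8:u}
minimal pieces: {0:q, 1:r}
ways to finish when only these pieces remain (= sum over removing one remaining piece with nothing left below it):
  1 left: {9}→1
  2 left: {8,9}→1
  3 left: {7,8,9}→1
  4 left: {6,7,8,9}→1
  5 left: {5,6,7,8,9}→1
  6 left: {4,5,6,7,8,9}→1
  7 left: {3,4,5,6,7,8,9}→1
  8 left: {0,3,4,5,6,7,8,9}→1  {2,3,4,5,6,7,8,9}→1
  placing 0:q first → 1 extensions
  placing 1:r first → 2 extensions
total linear extensions = 3

3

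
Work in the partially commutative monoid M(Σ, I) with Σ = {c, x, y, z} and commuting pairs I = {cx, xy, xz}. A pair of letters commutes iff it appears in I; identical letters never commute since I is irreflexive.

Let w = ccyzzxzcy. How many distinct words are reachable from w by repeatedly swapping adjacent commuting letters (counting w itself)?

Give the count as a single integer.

drop 0:c onto floor
drop 1:c onto {0:c}
drop 2:y onto {1:c}
drop 3:z onto {2:y}
drop 4:z onto {3:z}
drop 5:x onto floor
drop 6:z onto {4:z}
drop 7:c onto {6:z}
drop 8:y onto {7:c}
ground layer = {0:c, 5:x}
drop-orders for the pieces not yet dropped (sum over which currently-grounded one goes next):
  1 to go: {5} 1  {8} 1
  2 to go: {5,8} 2  {7,8} 1
  3 to go: {5,7,8} 3  {6,7,8} 1
  4 to go: {4,6,7,8} 1  {5,6,7,8} 4
  5 to go: {3,4,6,7,8} 1  {4,5,6,7,8} 5
  6 to go: {2,3,4,6,7,8} 1  {3,4,5,6,7,8} 6
  7 to go: {1,2,3,4,6,7,8} 1  {2,3,4,5,6,7,8} 7
  if 0:c drops first: 8 orders
  if 5:x drops first: 1 orders
heap linearizations: 9

9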